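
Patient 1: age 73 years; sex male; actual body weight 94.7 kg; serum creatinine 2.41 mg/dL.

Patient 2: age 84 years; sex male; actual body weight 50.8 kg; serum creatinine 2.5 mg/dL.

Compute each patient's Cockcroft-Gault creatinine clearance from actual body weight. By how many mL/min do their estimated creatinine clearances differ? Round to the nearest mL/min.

Patient 1: CrCl = (140 − 73) × 94.7 / (72 × 2.41) = 6344.9 / 173.52 ≈ 36.6 mL/min
Patient 2: CrCl = (140 − 84) × 50.8 / (72 × 2.5) = 2844.8 / 180.00 ≈ 15.8 mL/min
|36.6 − 15.8| = 20.8 mL/min

21 mL/min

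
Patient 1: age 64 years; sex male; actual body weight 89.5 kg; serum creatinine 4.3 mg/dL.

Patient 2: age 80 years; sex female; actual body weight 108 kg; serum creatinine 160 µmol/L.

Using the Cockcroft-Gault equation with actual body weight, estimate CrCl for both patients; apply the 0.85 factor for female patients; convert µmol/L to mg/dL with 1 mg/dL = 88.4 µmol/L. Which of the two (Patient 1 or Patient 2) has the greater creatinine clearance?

Patient 1: CrCl = (140 − 64) × 89.5 / (72 × 4.3) = 6802.0 / 309.60 ≈ 22.0 mL/min
Patient 2: SCr = 160 / 88.4 = 1.81 mg/dL
Patient 2: CrCl = (140 − 80) × 108 / (72 × 1.81) × 0.85 = 6480.0 / 130.32 × 0.85 ≈ 42.3 mL/min
22.0 vs 42.3 mL/min → Patient 2 is higher.

Patient 2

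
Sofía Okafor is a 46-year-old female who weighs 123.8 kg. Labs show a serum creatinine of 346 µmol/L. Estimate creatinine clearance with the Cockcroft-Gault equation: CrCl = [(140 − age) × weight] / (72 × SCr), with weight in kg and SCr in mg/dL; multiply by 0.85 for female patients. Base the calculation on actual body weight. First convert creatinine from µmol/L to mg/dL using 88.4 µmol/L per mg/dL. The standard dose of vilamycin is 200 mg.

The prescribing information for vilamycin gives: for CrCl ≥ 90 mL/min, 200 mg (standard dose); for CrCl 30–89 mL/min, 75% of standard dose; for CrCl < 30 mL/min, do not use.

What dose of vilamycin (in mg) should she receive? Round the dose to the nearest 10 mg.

150 mg

SCr = 346 / 88.4 = 3.914 mg/dL
CrCl = (140 − 46) × 123.8 / (72 × 3.914) × 0.85 = 11637.2 / 281.81 × 0.85 ≈ 35.1 mL/min
CrCl ≈ 35 mL/min → bracket 30–89 mL/min.
75% of 200 mg = 150 mg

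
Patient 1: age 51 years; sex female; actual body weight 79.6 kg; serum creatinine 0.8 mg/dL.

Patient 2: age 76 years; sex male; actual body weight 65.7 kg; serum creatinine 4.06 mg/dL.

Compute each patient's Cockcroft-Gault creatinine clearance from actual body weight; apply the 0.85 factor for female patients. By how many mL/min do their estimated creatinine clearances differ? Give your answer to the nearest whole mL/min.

90 mL/min

Patient 1: CrCl = (140 − 51) × 79.6 / (72 × 0.8) × 0.85 = 7084.4 / 57.60 × 0.85 ≈ 104.5 mL/min
Patient 2: CrCl = (140 − 76) × 65.7 / (72 × 4.06) = 4204.8 / 292.32 ≈ 14.4 mL/min
|104.5 − 14.4| = 90.1 mL/min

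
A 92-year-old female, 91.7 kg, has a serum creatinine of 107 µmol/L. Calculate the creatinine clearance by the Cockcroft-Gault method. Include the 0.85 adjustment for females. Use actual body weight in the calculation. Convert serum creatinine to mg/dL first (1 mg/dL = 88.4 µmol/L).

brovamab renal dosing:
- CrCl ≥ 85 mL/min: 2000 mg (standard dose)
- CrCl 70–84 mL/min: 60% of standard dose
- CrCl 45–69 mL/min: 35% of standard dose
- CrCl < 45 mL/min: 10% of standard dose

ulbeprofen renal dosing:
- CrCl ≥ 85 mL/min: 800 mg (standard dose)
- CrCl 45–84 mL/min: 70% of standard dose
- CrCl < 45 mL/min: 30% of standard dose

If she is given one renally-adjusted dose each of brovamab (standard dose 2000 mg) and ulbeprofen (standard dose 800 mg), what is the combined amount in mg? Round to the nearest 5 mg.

SCr = 107 / 88.4 = 1.21 mg/dL
CrCl = (140 − 92) × 91.7 / (72 × 1.21) × 0.85 = 4401.6 / 87.12 × 0.85 ≈ 42.9 mL/min
CrCl ≈ 43 mL/min.
brovamab: < 45 mL/min → 10% of 2000 mg = 200 mg.
ulbeprofen: < 45 mL/min → 30% of 800 mg = 240 mg.
Total = 200 + 240 = 440 mg.

440 mg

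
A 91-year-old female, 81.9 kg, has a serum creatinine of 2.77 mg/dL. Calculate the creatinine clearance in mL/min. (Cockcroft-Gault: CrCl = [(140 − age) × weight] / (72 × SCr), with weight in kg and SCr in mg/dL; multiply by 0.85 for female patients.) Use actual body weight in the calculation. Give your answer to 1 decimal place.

17.1 mL/min

CrCl = (140 − 91) × 81.9 / (72 × 2.77) × 0.85 = 4013.1 / 199.44 × 0.85 ≈ 17.1 mL/min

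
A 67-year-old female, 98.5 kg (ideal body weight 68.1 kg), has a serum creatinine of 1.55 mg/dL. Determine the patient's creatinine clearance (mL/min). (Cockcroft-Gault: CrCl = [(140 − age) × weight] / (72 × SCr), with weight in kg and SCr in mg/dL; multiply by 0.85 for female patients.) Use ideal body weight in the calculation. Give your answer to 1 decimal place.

37.9 mL/min

CrCl = (140 − 67) × 68.1 / (72 × 1.55) × 0.85 = 4971.3 / 111.60 × 0.85 ≈ 37.9 mL/min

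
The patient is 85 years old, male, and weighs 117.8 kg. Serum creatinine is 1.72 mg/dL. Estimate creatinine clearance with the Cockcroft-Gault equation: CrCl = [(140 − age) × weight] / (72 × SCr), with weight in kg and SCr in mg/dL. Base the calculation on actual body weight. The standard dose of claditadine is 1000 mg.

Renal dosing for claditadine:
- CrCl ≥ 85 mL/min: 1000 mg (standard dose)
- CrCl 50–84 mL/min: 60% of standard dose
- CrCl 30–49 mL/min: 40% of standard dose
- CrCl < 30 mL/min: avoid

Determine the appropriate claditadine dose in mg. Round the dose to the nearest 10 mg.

600 mg

CrCl = (140 − 85) × 117.8 / (72 × 1.72) = 6479.0 / 123.84 ≈ 52.3 mL/min
CrCl ≈ 52 mL/min → bracket 50–84 mL/min.
60% of 1000 mg = 600 mg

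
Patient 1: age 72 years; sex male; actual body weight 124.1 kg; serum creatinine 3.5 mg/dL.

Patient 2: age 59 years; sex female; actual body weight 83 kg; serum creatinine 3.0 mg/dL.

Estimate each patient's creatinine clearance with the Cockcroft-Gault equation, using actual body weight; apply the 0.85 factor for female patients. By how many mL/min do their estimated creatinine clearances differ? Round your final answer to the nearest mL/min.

7 mL/min

Patient 1: CrCl = (140 − 72) × 124.1 / (72 × 3.5) = 8438.8 / 252.00 ≈ 33.5 mL/min
Patient 2: CrCl = (140 − 59) × 83 / (72 × 3) × 0.85 = 6723.0 / 216.00 × 0.85 ≈ 26.5 mL/min
|33.5 − 26.5| = 7.0 mL/min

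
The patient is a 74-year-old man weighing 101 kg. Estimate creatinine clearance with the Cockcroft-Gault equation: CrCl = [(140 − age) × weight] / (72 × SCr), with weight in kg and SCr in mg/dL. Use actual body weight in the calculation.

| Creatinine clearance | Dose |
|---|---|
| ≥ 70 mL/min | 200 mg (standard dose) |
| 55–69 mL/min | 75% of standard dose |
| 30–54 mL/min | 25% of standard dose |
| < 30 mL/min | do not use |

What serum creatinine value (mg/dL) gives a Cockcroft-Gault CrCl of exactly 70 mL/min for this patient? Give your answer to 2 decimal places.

Standard dose requires CrCl ≥ 70 mL/min.
Set (140 − 74) × 101 / (72 × SCr) = 70
SCr = (140 − 74) × 101 / (72 × 70) = 1.323 mg/dL

1.32 mg/dL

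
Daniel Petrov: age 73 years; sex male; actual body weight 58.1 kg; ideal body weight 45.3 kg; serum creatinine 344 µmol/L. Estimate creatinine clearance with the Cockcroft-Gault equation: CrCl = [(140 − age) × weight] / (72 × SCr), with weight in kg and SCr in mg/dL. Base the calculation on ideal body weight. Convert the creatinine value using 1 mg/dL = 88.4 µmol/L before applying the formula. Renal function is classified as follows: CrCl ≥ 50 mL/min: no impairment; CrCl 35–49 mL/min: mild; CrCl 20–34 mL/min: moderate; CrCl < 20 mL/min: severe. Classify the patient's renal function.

severe

SCr = 344 / 88.4 = 3.891 mg/dL
CrCl = (140 − 73) × 45.3 / (72 × 3.891) = 3035.1 / 280.15 ≈ 10.8 mL/min
11 mL/min falls in the 'severe' range.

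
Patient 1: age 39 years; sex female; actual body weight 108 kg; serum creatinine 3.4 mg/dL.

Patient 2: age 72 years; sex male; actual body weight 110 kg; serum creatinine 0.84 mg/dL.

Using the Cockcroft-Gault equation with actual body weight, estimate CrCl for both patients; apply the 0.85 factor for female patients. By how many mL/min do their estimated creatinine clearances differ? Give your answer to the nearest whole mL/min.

86 mL/min

Patient 1: CrCl = (140 − 39) × 108 / (72 × 3.4) × 0.85 = 10908.0 / 244.80 × 0.85 ≈ 37.9 mL/min
Patient 2: CrCl = (140 − 72) × 110 / (72 × 0.84) = 7480.0 / 60.48 ≈ 123.7 mL/min
|37.9 − 123.7| = 85.8 mL/min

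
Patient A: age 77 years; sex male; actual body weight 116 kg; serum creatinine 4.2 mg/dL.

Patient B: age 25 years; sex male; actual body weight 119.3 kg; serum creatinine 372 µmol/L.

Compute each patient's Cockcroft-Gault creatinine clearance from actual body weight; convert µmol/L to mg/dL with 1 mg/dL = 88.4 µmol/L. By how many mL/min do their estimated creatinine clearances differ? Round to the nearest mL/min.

21 mL/min

Patient A: CrCl = (140 − 77) × 116 / (72 × 4.2) = 7308.0 / 302.40 ≈ 24.2 mL/min
Patient B: SCr = 372 / 88.4 = 4.208 mg/dL
Patient B: CrCl = (140 − 25) × 119.3 / (72 × 4.208) = 13719.5 / 302.98 ≈ 45.3 mL/min
|24.2 − 45.3| = 21.1 mL/min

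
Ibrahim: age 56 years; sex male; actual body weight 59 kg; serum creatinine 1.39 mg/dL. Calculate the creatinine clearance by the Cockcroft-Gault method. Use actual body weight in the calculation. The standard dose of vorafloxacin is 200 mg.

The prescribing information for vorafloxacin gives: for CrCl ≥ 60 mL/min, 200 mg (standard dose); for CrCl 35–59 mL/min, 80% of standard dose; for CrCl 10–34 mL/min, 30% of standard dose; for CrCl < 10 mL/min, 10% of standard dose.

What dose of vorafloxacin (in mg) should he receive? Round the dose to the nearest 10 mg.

160 mg

CrCl = (140 − 56) × 59 / (72 × 1.39) = 4956.0 / 100.08 ≈ 49.5 mL/min
CrCl ≈ 50 mL/min → bracket 35–59 mL/min.
80% of 200 mg = 160 mg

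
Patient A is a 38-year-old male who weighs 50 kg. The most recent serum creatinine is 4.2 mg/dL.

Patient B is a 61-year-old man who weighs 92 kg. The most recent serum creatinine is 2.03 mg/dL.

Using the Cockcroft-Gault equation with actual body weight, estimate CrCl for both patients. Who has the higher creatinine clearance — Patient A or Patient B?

Patient B

Patient A: CrCl = (140 − 38) × 50 / (72 × 4.2) = 5100.0 / 302.40 ≈ 16.9 mL/min
Patient B: CrCl = (140 − 61) × 92 / (72 × 2.03) = 7268.0 / 146.16 ≈ 49.7 mL/min
16.9 vs 49.7 mL/min → Patient B is higher.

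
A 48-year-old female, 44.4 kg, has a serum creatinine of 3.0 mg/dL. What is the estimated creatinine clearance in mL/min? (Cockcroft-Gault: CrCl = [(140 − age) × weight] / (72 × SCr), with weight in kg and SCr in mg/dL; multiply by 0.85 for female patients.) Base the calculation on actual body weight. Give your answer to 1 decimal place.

CrCl = (140 − 48) × 44.4 / (72 × 3) × 0.85 = 4084.8 / 216.00 × 0.85 ≈ 16.1 mL/min

16.1 mL/min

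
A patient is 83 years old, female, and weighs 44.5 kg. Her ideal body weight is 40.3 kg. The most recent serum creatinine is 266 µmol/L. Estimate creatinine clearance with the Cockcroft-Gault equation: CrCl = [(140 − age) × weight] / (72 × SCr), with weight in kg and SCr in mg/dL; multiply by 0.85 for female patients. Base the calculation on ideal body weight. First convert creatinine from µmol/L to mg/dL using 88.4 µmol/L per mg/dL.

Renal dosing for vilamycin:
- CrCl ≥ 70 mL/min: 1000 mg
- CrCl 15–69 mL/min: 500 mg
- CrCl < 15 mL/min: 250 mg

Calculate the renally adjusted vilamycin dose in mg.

SCr = 266 / 88.4 = 3.009 mg/dL
CrCl = (140 − 83) × 40.3 / (72 × 3.009) × 0.85 = 2297.1 / 216.65 × 0.85 ≈ 9.0 mL/min
CrCl ≈ 9 mL/min → bracket < 15 mL/min.
Dose for this bracket: 250 mg.

250 mg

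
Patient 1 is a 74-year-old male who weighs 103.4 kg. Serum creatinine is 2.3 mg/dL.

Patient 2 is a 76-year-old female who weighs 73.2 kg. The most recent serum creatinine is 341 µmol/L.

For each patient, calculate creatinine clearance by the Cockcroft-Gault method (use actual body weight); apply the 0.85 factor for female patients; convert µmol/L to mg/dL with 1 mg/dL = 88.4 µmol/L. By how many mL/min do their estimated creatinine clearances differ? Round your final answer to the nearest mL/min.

Patient 1: CrCl = (140 − 74) × 103.4 / (72 × 2.3) = 6824.4 / 165.60 ≈ 41.2 mL/min
Patient 2: SCr = 341 / 88.4 = 3.857 mg/dL
Patient 2: CrCl = (140 − 76) × 73.2 / (72 × 3.857) × 0.85 = 4684.8 / 277.70 × 0.85 ≈ 14.3 mL/min
|41.2 − 14.3| = 26.9 mL/min

27 mL/min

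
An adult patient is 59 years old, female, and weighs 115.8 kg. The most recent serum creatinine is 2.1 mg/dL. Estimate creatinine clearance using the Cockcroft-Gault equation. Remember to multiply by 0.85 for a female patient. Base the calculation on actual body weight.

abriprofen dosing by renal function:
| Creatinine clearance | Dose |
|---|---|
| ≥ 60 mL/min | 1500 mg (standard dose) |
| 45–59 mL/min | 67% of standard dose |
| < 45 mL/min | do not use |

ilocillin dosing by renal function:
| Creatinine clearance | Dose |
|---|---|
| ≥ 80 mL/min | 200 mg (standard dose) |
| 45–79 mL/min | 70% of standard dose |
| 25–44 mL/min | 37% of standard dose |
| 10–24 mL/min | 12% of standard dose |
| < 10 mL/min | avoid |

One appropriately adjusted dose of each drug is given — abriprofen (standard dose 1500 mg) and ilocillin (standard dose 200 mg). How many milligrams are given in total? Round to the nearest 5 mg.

CrCl = (140 − 59) × 115.8 / (72 × 2.1) × 0.85 = 9379.8 / 151.20 × 0.85 ≈ 52.7 mL/min
CrCl ≈ 53 mL/min.
abriprofen: 45–59 mL/min → 67% of 1500 mg = 1005 mg.
ilocillin: 45–79 mL/min → 70% of 200 mg = 140 mg.
Total = 1005 + 140 = 1145 mg.

1145 mg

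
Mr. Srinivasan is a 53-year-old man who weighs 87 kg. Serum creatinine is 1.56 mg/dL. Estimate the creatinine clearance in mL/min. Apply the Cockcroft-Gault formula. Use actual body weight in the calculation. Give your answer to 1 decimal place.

67.4 mL/min

CrCl = (140 − 53) × 87 / (72 × 1.56) = 7569.0 / 112.32 ≈ 67.4 mL/min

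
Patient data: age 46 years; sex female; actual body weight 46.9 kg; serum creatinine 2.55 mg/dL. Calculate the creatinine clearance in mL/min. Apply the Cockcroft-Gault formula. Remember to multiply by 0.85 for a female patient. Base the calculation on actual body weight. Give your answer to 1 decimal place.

20.4 mL/min

CrCl = (140 − 46) × 46.9 / (72 × 2.55) × 0.85 = 4408.6 / 183.60 × 0.85 ≈ 20.4 mL/min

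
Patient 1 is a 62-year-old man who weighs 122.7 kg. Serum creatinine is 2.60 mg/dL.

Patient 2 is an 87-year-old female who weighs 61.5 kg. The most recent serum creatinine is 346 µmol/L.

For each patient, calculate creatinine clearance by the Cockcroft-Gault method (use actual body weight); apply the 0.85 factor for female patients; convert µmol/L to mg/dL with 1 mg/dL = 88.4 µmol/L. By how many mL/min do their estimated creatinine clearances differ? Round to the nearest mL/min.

41 mL/min

Patient 1: CrCl = (140 − 62) × 122.7 / (72 × 2.6) = 9570.6 / 187.20 ≈ 51.1 mL/min
Patient 2: SCr = 346 / 88.4 = 3.914 mg/dL
Patient 2: CrCl = (140 − 87) × 61.5 / (72 × 3.914) × 0.85 = 3259.5 / 281.81 × 0.85 ≈ 9.8 mL/min
|51.1 − 9.8| = 41.3 mL/min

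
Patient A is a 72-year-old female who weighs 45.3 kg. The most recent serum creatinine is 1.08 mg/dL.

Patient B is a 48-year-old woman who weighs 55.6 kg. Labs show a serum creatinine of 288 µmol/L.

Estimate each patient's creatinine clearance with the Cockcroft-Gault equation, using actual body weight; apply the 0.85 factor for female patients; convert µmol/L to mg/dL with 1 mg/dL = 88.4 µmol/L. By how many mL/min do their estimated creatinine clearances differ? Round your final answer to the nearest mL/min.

Patient A: CrCl = (140 − 72) × 45.3 / (72 × 1.08) × 0.85 = 3080.4 / 77.76 × 0.85 ≈ 33.7 mL/min
Patient B: SCr = 288 / 88.4 = 3.258 mg/dL
Patient B: CrCl = (140 − 48) × 55.6 / (72 × 3.258) × 0.85 = 5115.2 / 234.58 × 0.85 ≈ 18.5 mL/min
|33.7 − 18.5| = 15.2 mL/min

15 mL/min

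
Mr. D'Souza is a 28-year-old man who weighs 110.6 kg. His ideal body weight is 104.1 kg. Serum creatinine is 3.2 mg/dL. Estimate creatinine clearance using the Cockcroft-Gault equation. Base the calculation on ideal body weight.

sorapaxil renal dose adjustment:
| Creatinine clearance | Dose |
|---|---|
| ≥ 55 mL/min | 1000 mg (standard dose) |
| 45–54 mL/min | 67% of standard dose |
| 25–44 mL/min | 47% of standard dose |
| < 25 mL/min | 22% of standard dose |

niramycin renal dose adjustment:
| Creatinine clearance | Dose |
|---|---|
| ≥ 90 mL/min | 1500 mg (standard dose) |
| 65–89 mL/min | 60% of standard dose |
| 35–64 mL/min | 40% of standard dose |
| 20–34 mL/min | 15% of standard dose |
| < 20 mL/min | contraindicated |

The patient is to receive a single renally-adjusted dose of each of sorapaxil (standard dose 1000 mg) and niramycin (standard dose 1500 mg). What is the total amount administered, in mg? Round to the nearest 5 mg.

1270 mg

CrCl = (140 − 28) × 104.1 / (72 × 3.2) = 11659.2 / 230.40 ≈ 50.6 mL/min
CrCl ≈ 51 mL/min.
sorapaxil: 45–54 mL/min → 67% of 1000 mg = 670 mg.
niramycin: 35–64 mL/min → 40% of 1500 mg = 600 mg.
Total = 670 + 600 = 1270 mg.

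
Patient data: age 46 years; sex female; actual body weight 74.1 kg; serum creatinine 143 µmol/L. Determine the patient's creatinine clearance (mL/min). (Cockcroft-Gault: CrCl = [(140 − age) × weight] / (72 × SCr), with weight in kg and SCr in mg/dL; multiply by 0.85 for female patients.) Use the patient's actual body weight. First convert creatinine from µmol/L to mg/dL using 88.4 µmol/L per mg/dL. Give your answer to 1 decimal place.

50.8 mL/min

SCr = 143 / 88.4 = 1.618 mg/dL
CrCl = (140 − 46) × 74.1 / (72 × 1.618) × 0.85 = 6965.4 / 116.50 × 0.85 ≈ 50.8 mL/min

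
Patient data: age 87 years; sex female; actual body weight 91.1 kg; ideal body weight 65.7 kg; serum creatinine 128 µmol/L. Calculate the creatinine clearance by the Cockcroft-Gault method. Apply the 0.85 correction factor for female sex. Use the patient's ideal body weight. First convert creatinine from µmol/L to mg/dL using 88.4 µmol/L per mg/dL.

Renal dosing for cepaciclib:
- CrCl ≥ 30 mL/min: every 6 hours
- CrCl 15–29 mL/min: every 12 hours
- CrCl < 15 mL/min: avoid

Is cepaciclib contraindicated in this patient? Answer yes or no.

SCr = 128 / 88.4 = 1.448 mg/dL
CrCl = (140 − 87) × 65.7 / (72 × 1.448) × 0.85 = 3482.1 / 104.26 × 0.85 ≈ 28.4 mL/min
CrCl ≈ 28 mL/min, which is ≥ 15 mL/min.

no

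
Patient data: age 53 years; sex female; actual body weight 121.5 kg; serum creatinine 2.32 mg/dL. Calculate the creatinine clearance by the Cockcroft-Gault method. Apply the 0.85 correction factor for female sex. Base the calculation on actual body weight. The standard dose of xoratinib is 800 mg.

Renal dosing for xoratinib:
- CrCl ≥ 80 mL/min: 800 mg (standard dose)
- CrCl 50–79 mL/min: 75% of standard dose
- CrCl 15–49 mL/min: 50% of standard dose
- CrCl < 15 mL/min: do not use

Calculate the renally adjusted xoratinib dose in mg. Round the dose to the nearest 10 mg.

600 mg

CrCl = (140 − 53) × 121.5 / (72 × 2.32) × 0.85 = 10570.5 / 167.04 × 0.85 ≈ 53.8 mL/min
CrCl ≈ 54 mL/min → bracket 50–79 mL/min.
75% of 800 mg = 600 mg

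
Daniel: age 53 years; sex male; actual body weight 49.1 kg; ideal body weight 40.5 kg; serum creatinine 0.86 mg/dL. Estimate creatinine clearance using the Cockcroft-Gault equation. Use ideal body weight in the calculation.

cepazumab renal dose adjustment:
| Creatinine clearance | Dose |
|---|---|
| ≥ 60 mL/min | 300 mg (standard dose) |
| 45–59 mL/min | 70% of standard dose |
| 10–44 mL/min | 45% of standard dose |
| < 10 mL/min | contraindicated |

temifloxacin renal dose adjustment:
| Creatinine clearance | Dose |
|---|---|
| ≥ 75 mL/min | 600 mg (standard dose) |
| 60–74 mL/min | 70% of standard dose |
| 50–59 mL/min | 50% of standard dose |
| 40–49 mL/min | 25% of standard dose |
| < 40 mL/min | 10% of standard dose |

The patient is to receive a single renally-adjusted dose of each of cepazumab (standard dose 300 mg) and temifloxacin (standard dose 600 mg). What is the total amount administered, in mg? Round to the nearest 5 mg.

510 mg

CrCl = (140 − 53) × 40.5 / (72 × 0.86) = 3523.5 / 61.92 ≈ 56.9 mL/min
CrCl ≈ 57 mL/min.
cepazumab: 45–59 mL/min → 70% of 300 mg = 210 mg.
temifloxacin: 50–59 mL/min → 50% of 600 mg = 300 mg.
Total = 210 + 300 = 510 mg.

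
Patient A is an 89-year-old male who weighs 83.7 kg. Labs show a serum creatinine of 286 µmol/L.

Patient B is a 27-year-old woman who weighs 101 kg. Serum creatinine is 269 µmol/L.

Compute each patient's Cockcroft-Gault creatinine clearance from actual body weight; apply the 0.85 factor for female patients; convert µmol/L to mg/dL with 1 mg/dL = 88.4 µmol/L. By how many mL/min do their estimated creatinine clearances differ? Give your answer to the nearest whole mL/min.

26 mL/min

Patient A: SCr = 286 / 88.4 = 3.235 mg/dL
Patient A: CrCl = (140 − 89) × 83.7 / (72 × 3.235) = 4268.7 / 232.92 ≈ 18.3 mL/min
Patient B: SCr = 269 / 88.4 = 3.043 mg/dL
Patient B: CrCl = (140 − 27) × 101 / (72 × 3.043) × 0.85 = 11413.0 / 219.10 × 0.85 ≈ 44.3 mL/min
|18.3 − 44.3| = 26.0 mL/min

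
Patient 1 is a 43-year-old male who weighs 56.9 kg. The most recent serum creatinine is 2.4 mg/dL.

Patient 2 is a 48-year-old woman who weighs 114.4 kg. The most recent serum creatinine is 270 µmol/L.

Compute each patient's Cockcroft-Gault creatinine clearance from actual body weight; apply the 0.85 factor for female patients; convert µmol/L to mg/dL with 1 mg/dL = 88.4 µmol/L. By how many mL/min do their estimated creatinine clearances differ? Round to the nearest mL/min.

9 mL/min

Patient 1: CrCl = (140 − 43) × 56.9 / (72 × 2.4) = 5519.3 / 172.80 ≈ 31.9 mL/min
Patient 2: SCr = 270 / 88.4 = 3.054 mg/dL
Patient 2: CrCl = (140 − 48) × 114.4 / (72 × 3.054) × 0.85 = 10524.8 / 219.89 × 0.85 ≈ 40.7 mL/min
|31.9 − 40.7| = 8.8 mL/min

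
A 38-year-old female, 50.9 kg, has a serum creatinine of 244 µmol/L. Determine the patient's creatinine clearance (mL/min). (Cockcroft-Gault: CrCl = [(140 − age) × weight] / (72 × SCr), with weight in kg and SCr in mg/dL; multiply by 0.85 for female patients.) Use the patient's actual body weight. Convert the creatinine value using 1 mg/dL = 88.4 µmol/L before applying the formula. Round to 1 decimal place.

22.2 mL/min

SCr = 244 / 88.4 = 2.76 mg/dL
CrCl = (140 − 38) × 50.9 / (72 × 2.76) × 0.85 = 5191.8 / 198.72 × 0.85 ≈ 22.2 mL/min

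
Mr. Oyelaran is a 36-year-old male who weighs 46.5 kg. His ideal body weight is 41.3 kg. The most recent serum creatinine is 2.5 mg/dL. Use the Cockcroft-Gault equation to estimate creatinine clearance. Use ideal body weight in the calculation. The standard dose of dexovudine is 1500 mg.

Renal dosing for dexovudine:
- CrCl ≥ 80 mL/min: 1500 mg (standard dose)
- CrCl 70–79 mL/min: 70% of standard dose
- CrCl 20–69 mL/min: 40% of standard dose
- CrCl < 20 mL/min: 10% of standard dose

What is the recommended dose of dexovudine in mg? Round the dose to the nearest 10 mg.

600 mg

CrCl = (140 − 36) × 41.3 / (72 × 2.5) = 4295.2 / 180.00 ≈ 23.9 mL/min
CrCl ≈ 24 mL/min → bracket 20–69 mL/min.
40% of 1500 mg = 600 mg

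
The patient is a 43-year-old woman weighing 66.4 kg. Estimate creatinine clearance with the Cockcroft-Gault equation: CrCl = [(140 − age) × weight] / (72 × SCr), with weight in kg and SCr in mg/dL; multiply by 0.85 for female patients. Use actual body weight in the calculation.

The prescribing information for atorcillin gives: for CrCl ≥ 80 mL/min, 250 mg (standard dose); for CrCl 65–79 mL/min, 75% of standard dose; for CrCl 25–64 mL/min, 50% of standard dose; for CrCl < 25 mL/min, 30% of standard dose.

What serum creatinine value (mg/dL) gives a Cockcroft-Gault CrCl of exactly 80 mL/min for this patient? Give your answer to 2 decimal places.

0.95 mg/dL

Standard dose requires CrCl ≥ 80 mL/min.
Set (140 − 43) × 66.4 × 0.85 / (72 × SCr) = 80
SCr = (140 − 43) × 66.4 × 0.85 / (72 × 80) = 0.950 mg/dL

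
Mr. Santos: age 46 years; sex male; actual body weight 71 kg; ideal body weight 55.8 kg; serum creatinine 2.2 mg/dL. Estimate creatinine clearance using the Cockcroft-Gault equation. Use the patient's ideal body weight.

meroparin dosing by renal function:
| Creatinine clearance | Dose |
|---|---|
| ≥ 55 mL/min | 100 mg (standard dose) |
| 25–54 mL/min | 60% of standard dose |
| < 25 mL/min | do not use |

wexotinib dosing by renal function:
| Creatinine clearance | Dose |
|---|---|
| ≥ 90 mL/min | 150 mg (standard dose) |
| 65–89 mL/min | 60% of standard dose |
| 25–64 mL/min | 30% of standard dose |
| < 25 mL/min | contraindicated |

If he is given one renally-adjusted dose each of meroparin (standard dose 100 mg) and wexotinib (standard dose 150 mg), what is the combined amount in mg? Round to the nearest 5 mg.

105 mg

CrCl = (140 − 46) × 55.8 / (72 × 2.2) = 5245.2 / 158.40 ≈ 33.1 mL/min
CrCl ≈ 33 mL/min.
meroparin: 25–54 mL/min → 60% of 100 mg = 60 mg.
wexotinib: 25–64 mL/min → 30% of 150 mg = 45 mg.
Total = 60 + 45 = 105 mg.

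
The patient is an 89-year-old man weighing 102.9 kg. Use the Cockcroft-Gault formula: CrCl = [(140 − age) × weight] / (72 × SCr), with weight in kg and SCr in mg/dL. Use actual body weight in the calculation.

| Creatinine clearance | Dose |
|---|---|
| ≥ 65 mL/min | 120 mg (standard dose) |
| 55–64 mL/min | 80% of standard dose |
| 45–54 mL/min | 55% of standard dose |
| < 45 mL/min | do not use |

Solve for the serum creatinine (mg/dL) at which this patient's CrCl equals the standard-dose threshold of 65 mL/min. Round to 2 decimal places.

Standard dose requires CrCl ≥ 65 mL/min.
Set (140 − 89) × 102.9 / (72 × SCr) = 65
SCr = (140 − 89) × 102.9 / (72 × 65) = 1.121 mg/dL

1.12 mg/dL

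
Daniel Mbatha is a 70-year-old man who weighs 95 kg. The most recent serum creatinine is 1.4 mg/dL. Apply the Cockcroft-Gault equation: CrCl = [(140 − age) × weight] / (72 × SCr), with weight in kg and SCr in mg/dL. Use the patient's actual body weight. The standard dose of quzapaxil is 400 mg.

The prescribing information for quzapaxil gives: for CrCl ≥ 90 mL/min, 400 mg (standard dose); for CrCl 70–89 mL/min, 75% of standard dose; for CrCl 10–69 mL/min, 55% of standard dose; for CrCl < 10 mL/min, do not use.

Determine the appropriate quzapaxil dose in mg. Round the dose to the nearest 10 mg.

220 mg

CrCl = (140 − 70) × 95 / (72 × 1.4) = 6650.0 / 100.80 ≈ 66.0 mL/min
CrCl ≈ 66 mL/min → bracket 10–69 mL/min.
55% of 400 mg = 220 mg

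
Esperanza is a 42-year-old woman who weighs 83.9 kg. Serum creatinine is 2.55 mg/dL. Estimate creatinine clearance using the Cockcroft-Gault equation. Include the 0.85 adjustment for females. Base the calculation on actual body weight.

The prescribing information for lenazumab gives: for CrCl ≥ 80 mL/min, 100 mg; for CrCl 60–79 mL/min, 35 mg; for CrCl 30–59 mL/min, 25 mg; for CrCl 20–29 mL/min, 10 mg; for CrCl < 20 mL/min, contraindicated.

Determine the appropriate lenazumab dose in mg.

25 mg

CrCl = (140 − 42) × 83.9 / (72 × 2.55) × 0.85 = 8222.2 / 183.60 × 0.85 ≈ 38.1 mL/min
CrCl ≈ 38 mL/min → bracket 30–59 mL/min.
Dose for this bracket: 25 mg.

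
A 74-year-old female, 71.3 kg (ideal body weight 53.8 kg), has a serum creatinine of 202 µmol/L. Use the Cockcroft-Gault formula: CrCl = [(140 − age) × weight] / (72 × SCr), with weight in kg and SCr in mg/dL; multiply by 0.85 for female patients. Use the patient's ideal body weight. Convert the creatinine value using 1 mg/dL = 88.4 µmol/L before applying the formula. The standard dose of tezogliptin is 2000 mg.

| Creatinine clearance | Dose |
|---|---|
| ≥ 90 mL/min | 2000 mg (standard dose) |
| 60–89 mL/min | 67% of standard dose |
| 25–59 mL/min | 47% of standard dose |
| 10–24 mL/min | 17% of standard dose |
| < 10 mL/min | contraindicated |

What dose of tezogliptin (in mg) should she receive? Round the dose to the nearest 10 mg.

SCr = 202 / 88.4 = 2.285 mg/dL
CrCl = (140 − 74) × 53.8 / (72 × 2.285) × 0.85 = 3550.8 / 164.52 × 0.85 ≈ 18.3 mL/min
CrCl ≈ 18 mL/min → bracket 10–24 mL/min.
17% of 2000 mg = 340 mg

340 mg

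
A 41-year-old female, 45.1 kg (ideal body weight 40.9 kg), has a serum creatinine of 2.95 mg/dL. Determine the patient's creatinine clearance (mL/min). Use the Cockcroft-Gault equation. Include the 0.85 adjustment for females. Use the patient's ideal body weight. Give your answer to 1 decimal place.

CrCl = (140 − 41) × 40.9 / (72 × 2.95) × 0.85 = 4049.1 / 212.40 × 0.85 ≈ 16.2 mL/min

16.2 mL/min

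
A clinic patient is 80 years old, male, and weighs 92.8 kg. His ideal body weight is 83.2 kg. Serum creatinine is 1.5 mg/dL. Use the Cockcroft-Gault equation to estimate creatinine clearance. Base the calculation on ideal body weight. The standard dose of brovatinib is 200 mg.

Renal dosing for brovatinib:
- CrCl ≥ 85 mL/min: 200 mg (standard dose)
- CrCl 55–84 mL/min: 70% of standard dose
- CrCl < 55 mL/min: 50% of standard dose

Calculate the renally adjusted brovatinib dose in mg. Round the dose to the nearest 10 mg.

100 mg

CrCl = (140 − 80) × 83.2 / (72 × 1.5) = 4992.0 / 108.00 ≈ 46.2 mL/min
CrCl ≈ 46 mL/min → bracket < 55 mL/min.
50% of 200 mg = 100 mg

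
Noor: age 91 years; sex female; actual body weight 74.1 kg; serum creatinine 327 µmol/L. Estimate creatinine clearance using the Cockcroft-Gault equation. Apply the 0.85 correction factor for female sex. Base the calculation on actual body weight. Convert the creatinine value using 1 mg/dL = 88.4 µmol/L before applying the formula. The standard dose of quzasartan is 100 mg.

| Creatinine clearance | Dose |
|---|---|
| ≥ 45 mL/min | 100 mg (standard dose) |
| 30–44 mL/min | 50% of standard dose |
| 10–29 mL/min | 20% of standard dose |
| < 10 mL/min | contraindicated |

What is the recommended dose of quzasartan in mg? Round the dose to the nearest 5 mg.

20 mg

SCr = 327 / 88.4 = 3.699 mg/dL
CrCl = (140 − 91) × 74.1 / (72 × 3.699) × 0.85 = 3630.9 / 266.33 × 0.85 ≈ 11.6 mL/min
CrCl ≈ 12 mL/min → bracket 10–29 mL/min.
20% of 100 mg = 20 mg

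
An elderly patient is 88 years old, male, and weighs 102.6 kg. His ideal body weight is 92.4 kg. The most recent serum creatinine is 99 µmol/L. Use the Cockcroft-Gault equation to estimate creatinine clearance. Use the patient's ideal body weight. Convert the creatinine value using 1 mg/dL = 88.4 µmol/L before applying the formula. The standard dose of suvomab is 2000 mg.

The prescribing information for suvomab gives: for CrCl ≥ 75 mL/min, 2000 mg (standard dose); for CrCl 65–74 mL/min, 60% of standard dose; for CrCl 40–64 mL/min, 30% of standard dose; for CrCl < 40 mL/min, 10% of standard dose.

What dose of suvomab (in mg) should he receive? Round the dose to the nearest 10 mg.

600 mg

SCr = 99 / 88.4 = 1.12 mg/dL
CrCl = (140 − 88) × 92.4 / (72 × 1.12) = 4804.8 / 80.64 ≈ 59.6 mL/min
CrCl ≈ 60 mL/min → bracket 40–64 mL/min.
30% of 2000 mg = 600 mg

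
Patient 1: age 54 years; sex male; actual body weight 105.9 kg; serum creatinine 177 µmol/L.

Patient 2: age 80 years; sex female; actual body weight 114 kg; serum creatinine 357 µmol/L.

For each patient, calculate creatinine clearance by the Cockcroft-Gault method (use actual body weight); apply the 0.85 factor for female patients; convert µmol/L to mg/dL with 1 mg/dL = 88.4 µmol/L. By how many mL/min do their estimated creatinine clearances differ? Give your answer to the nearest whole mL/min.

Patient 1: SCr = 177 / 88.4 = 2.002 mg/dL
Patient 1: CrCl = (140 − 54) × 105.9 / (72 × 2.002) = 9107.4 / 144.14 ≈ 63.2 mL/min
Patient 2: SCr = 357 / 88.4 = 4.038 mg/dL
Patient 2: CrCl = (140 − 80) × 114 / (72 × 4.038) × 0.85 = 6840.0 / 290.74 × 0.85 ≈ 20.0 mL/min
|63.2 − 20.0| = 43.2 mL/min

43 mL/min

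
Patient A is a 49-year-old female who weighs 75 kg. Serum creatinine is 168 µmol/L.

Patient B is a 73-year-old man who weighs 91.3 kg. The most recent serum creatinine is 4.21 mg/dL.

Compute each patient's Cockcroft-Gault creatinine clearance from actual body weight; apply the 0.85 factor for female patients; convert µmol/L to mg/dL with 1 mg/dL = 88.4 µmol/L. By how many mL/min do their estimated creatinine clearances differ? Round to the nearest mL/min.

Patient A: SCr = 168 / 88.4 = 1.9 mg/dL
Patient A: CrCl = (140 − 49) × 75 / (72 × 1.9) × 0.85 = 6825.0 / 136.80 × 0.85 ≈ 42.4 mL/min
Patient B: CrCl = (140 − 73) × 91.3 / (72 × 4.21) = 6117.1 / 303.12 ≈ 20.2 mL/min
|42.4 − 20.2| = 22.2 mL/min

22 mL/min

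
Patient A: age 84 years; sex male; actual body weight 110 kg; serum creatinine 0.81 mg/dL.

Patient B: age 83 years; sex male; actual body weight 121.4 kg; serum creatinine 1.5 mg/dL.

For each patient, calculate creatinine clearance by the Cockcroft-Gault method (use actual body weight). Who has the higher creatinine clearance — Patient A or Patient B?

Patient A: CrCl = (140 − 84) × 110 / (72 × 0.81) = 6160.0 / 58.32 ≈ 105.6 mL/min
Patient B: CrCl = (140 − 83) × 121.4 / (72 × 1.5) = 6919.8 / 108.00 ≈ 64.1 mL/min
105.6 vs 64.1 mL/min → Patient A is higher.

Patient A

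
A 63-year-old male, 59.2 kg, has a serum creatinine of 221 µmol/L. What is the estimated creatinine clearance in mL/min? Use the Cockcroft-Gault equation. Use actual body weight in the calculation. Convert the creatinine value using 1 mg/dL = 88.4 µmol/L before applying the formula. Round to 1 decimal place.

25.3 mL/min

SCr = 221 / 88.4 = 2.5 mg/dL
CrCl = (140 − 63) × 59.2 / (72 × 2.5) = 4558.4 / 180.00 ≈ 25.3 mL/min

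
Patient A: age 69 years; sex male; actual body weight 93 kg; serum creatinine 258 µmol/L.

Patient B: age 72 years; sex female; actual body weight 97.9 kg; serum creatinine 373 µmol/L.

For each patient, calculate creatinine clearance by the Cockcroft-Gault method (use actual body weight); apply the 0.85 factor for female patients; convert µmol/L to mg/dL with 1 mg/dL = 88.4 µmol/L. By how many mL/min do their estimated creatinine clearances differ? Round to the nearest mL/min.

13 mL/min

Patient A: SCr = 258 / 88.4 = 2.919 mg/dL
Patient A: CrCl = (140 − 69) × 93 / (72 × 2.919) = 6603.0 / 210.17 ≈ 31.4 mL/min
Patient B: SCr = 373 / 88.4 = 4.219 mg/dL
Patient B: CrCl = (140 − 72) × 97.9 / (72 × 4.219) × 0.85 = 6657.2 / 303.77 × 0.85 ≈ 18.6 mL/min
|31.4 − 18.6| = 12.8 mL/min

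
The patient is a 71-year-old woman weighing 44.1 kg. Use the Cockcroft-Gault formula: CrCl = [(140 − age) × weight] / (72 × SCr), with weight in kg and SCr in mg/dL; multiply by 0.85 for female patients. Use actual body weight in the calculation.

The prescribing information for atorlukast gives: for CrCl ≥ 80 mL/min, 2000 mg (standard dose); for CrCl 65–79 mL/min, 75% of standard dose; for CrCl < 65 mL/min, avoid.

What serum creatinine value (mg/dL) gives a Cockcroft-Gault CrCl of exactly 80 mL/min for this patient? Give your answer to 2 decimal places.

Standard dose requires CrCl ≥ 80 mL/min.
Set (140 − 71) × 44.1 × 0.85 / (72 × SCr) = 80
SCr = (140 − 71) × 44.1 × 0.85 / (72 × 80) = 0.449 mg/dL

0.45 mg/dL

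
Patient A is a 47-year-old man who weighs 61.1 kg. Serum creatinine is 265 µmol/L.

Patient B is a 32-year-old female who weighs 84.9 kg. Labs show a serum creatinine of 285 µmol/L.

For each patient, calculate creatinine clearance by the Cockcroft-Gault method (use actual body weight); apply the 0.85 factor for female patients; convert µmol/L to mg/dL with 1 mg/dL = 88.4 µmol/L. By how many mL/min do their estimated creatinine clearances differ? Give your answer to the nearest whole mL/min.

7 mL/min

Patient A: SCr = 265 / 88.4 = 2.998 mg/dL
Patient A: CrCl = (140 − 47) × 61.1 / (72 × 2.998) = 5682.3 / 215.86 ≈ 26.3 mL/min
Patient B: SCr = 285 / 88.4 = 3.224 mg/dL
Patient B: CrCl = (140 − 32) × 84.9 / (72 × 3.224) × 0.85 = 9169.2 / 232.13 × 0.85 ≈ 33.6 mL/min
|26.3 − 33.6| = 7.3 mL/min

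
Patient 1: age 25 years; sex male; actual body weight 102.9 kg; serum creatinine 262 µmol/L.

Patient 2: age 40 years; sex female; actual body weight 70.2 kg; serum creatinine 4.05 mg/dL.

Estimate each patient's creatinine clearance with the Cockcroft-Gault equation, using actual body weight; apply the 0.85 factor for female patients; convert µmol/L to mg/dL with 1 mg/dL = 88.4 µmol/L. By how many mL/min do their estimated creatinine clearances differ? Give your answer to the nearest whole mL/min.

35 mL/min

Patient 1: SCr = 262 / 88.4 = 2.964 mg/dL
Patient 1: CrCl = (140 − 25) × 102.9 / (72 × 2.964) = 11833.5 / 213.41 ≈ 55.5 mL/min
Patient 2: CrCl = (140 − 40) × 70.2 / (72 × 4.05) × 0.85 = 7020.0 / 291.60 × 0.85 ≈ 20.5 mL/min
|55.5 − 20.5| = 35.0 mL/min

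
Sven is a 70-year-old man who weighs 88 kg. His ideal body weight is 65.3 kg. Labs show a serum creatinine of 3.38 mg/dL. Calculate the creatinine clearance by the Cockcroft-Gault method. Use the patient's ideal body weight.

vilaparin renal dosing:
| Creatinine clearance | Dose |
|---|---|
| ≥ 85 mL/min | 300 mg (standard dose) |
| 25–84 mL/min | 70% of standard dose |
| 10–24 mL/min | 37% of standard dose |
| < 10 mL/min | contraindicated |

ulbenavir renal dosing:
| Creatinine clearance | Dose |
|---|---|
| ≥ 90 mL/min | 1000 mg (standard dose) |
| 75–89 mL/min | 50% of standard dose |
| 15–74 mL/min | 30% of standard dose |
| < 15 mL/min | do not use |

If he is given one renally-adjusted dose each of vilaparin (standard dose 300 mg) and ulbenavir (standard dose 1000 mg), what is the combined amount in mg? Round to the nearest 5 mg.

410 mg

CrCl = (140 − 70) × 65.3 / (72 × 3.38) = 4571.0 / 243.36 ≈ 18.8 mL/min
CrCl ≈ 19 mL/min.
vilaparin: 10–24 mL/min → 37% of 300 mg = 111 mg.
ulbenavir: 15–74 mL/min → 30% of 1000 mg = 300 mg.
Total = 111 + 300 = 411 mg.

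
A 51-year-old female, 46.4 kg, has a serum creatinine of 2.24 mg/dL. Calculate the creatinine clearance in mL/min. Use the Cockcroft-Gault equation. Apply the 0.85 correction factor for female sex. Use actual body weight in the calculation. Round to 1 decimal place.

21.8 mL/min

CrCl = (140 − 51) × 46.4 / (72 × 2.24) × 0.85 = 4129.6 / 161.28 × 0.85 ≈ 21.8 mL/min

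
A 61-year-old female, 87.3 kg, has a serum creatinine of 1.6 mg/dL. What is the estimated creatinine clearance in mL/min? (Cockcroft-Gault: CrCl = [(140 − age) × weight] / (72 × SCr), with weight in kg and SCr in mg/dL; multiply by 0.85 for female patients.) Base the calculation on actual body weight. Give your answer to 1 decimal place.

50.9 mL/min

CrCl = (140 − 61) × 87.3 / (72 × 1.6) × 0.85 = 6896.7 / 115.20 × 0.85 ≈ 50.9 mL/min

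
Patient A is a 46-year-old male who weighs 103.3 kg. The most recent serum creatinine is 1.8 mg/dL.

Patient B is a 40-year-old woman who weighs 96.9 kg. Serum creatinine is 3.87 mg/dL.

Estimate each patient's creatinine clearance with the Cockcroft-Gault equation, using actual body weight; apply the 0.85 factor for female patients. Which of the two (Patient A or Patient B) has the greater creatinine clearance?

Patient A

Patient A: CrCl = (140 − 46) × 103.3 / (72 × 1.8) = 9710.2 / 129.60 ≈ 74.9 mL/min
Patient B: CrCl = (140 − 40) × 96.9 / (72 × 3.87) × 0.85 = 9690.0 / 278.64 × 0.85 ≈ 29.6 mL/min
74.9 vs 29.6 mL/min → Patient A is higher.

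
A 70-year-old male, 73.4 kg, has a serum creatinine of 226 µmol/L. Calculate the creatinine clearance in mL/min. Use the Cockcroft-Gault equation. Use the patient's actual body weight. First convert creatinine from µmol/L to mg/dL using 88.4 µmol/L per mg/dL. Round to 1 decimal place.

27.9 mL/min

SCr = 226 / 88.4 = 2.557 mg/dL
CrCl = (140 − 70) × 73.4 / (72 × 2.557) = 5138.0 / 184.10 ≈ 27.9 mL/min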